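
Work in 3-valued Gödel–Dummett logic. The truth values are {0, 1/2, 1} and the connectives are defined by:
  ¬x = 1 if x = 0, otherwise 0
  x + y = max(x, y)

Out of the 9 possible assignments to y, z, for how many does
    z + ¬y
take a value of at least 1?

5

y = 0, z = 0 ↦ 1  ≥
y = 0, z = 1/2 ↦ 1  ≥
y = 0, z = 1 ↦ 1  ≥
y = 1/2, z = 0 ↦ 0  <
y = 1/2, z = 1/2 ↦ 1/2  <
y = 1/2, z = 1 ↦ 1  ≥
y = 1, z = 0 ↦ 0  <
y = 1, z = 1/2 ↦ 1/2  <
y = 1, z = 1 ↦ 1  ≥
So 5 of the 9 assignments meet the threshold.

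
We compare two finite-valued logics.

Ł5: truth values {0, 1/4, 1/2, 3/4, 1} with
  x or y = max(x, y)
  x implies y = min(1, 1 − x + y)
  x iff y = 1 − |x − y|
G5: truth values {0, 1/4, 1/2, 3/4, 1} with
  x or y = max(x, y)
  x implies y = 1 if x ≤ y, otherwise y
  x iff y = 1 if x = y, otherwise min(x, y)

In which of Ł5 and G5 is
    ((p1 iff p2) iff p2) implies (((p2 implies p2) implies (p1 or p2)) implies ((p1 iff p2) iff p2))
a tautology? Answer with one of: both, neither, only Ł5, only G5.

In Ł5: every assignment gives 1 — tautology.
In G5: every assignment gives 1 — tautology.

both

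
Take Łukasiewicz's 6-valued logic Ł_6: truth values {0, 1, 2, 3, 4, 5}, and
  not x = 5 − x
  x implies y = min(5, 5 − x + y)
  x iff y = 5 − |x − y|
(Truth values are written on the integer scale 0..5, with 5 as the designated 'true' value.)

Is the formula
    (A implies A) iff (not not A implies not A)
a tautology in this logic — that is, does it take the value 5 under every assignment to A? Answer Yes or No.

No

Counterexample: take A = 3.
A implies A = 3 implies 3 = 5
not A = not 3 = 2
not not A = not 2 = 3
not A = not 3 = 2
not not A implies not A = 3 implies 2 = 4
(A implies A) iff (not not A implies not A) = 5 iff 4 = 4
This gives 4 ≠ 5.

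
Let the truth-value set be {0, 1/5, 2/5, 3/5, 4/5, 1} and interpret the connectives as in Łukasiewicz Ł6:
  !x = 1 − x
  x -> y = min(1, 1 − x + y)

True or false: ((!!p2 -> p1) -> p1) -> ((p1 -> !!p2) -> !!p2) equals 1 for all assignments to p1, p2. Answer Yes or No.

Yes

At p1 = 2/5, p2 = 3/5, for instance:
!p2 = !3/5 = 2/5
!!p2 = !2/5 = 3/5
!!p2 -> p1 = 3/5 -> 2/5 = 4/5
(!!p2 -> p1) -> p1 = 4/5 -> 2/5 = 3/5
p1 -> !!p2 = 2/5 -> 3/5 = 1
(p1 -> !!p2) -> !!p2 = 1 -> 3/5 = 3/5
((!!p2 -> p1) -> p1) -> ((p1 -> !!p2) -> !!p2) = 3/5 -> 3/5 = 1
and checking the remaining 35 assignments likewise gives ≥ 1 in every case.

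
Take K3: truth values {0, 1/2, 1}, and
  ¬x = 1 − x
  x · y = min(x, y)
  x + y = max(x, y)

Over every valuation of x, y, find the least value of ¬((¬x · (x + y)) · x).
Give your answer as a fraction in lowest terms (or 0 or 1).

Take x = 1/2, y = 0:
¬x = ¬1/2 = 1/2
x + y = 1/2 + 0 = 1/2
¬x · (x + y) = 1/2 · 1/2 = 1/2
(¬x · (x + y)) · x = 1/2 · 1/2 = 1/2
¬((¬x · (x + y)) · x) = ¬1/2 = 1/2
No assignment yields a value below 1/2, so this is the minimum.

1/2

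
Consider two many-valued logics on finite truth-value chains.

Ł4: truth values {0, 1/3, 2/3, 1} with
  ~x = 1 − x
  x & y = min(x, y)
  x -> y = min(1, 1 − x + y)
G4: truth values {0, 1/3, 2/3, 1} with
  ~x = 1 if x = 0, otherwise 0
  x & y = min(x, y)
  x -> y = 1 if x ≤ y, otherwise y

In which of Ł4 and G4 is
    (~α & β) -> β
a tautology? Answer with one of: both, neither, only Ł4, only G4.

In Ł4: every assignment gives 1 — tautology.
In G4: every assignment gives 1 — tautology.

both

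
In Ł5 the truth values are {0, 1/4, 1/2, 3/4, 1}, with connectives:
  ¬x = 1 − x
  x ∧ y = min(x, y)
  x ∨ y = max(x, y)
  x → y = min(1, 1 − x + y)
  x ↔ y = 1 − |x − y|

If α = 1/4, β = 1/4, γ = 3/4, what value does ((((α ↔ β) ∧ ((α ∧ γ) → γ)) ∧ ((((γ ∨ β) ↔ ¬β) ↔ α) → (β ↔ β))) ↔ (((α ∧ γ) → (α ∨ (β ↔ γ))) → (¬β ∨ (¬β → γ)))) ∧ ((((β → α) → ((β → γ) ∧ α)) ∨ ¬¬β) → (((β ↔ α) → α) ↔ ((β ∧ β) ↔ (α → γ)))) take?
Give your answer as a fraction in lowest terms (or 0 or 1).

1

α ↔ β = 1/4 ↔ 1/4 = 1
α ∧ γ = 1/4 ∧ 3/4 = 1/4
(α ∧ γ) → γ = 1/4 → 3/4 = 1
(α ↔ β) ∧ ((α ∧ γ) → γ) = 1 ∧ 1 = 1
γ ∨ β = 3/4 ∨ 1/4 = 3/4
¬β = ¬1/4 = 3/4
(γ ∨ β) ↔ ¬β = 3/4 ↔ 3/4 = 1
((γ ∨ β) ↔ ¬β) ↔ α = 1 ↔ 1/4 = 1/4
β ↔ β = 1/4 ↔ 1/4 = 1
(((γ ∨ β) ↔ ¬β) ↔ α) → (β ↔ β) = 1/4 → 1 = 1
((α ↔ β) ∧ ((α ∧ γ) → γ)) ∧ ((((γ ∨ β) ↔ ¬β) ↔ α) → (β ↔ β)) = 1 ∧ 1 = 1
α ∧ γ = 1/4 ∧ 3/4 = 1/4
β ↔ γ = 1/4 ↔ 3/4 = 1/2
α ∨ (β ↔ γ) = 1/4 ∨ 1/2 = 1/2
(α ∧ γ) → (α ∨ (β ↔ γ)) = 1/4 → 1/2 = 1
¬β = ¬1/4 = 3/4
¬β = ¬1/4 = 3/4
¬β → γ = 3/4 → 3/4 = 1
¬β ∨ (¬β → γ) = 3/4 ∨ 1 = 1
((α ∧ γ) → (α ∨ (β ↔ γ))) → (¬β ∨ (¬β → γ)) = 1 → 1 = 1
(((α ↔ β) ∧ ((α ∧ γ) → γ)) ∧ ((((γ ∨ β) ↔ ¬β) ↔ α) → (β ↔ β))) ↔ (((α ∧ γ) → (α ∨ (β ↔ γ))) → (¬β ∨ (¬β → γ))) = 1 ↔ 1 = 1
β → α = 1/4 → 1/4 = 1
β → γ = 1/4 → 3/4 = 1
(β → γ) ∧ α = 1 ∧ 1/4 = 1/4
(β → α) → ((β → γ) ∧ α) = 1 → 1/4 = 1/4
¬β = ¬1/4 = 3/4
¬¬β = ¬3/4 = 1/4
((β → α) → ((β → γ) ∧ α)) ∨ ¬¬β = 1/4 ∨ 1/4 = 1/4
β ↔ α = 1/4 ↔ 1/4 = 1
(β ↔ α) → α = 1 → 1/4 = 1/4
β ∧ β = 1/4 ∧ 1/4 = 1/4
α → γ = 1/4 → 3/4 = 1
(β ∧ β) ↔ (α → γ) = 1/4 ↔ 1 = 1/4
((β ↔ α) → α) ↔ ((β ∧ β) ↔ (α → γ)) = 1/4 ↔ 1/4 = 1
(((β → α) → ((β → γ) ∧ α)) ∨ ¬¬β) → (((β ↔ α) → α) ↔ ((β ∧ β) ↔ (α → γ))) = 1/4 → 1 = 1
((((α ↔ β) ∧ ((α ∧ γ) → γ)) ∧ ((((γ ∨ β) ↔ ¬β) ↔ α) → (β ↔ β))) ↔ (((α ∧ γ) → (α ∨ (β ↔ γ))) → (¬β ∨ (¬β → γ)))) ∧ ((((β → α) → ((β → γ) ∧ α)) ∨ ¬¬β) → (((β ↔ α) → α) ↔ ((β ∧ β) ↔ (α → γ)))) = 1 ∧ 1 = 1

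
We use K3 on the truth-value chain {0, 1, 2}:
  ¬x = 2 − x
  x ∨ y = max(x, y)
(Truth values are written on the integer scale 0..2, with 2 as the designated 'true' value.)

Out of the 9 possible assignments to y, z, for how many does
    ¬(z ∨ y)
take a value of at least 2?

y = 0, z = 0 ↦ 2  ≥
y = 0, z = 1 ↦ 1  <
y = 0, z = 2 ↦ 0  <
y = 1, z = 0 ↦ 1  <
y = 1, z = 1 ↦ 1  <
y = 1, z = 2 ↦ 0  <
y = 2, z = 0 ↦ 0  <
y = 2, z = 1 ↦ 0  <
y = 2, z = 2 ↦ 0  <
So 1 of the 9 assignments meets the threshold.

1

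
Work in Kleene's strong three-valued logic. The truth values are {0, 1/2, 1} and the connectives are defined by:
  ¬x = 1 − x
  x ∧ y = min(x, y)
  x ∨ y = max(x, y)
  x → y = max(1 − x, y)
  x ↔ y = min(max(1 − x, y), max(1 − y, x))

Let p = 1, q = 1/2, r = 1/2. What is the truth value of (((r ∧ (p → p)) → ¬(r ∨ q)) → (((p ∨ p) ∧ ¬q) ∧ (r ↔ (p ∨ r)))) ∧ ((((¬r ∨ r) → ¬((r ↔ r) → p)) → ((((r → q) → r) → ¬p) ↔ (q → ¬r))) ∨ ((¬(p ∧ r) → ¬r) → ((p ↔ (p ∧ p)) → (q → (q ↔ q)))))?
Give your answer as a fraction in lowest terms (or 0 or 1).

p → p = 1 → 1 = 1
r ∧ (p → p) = 1/2 ∧ 1 = 1/2
r ∨ q = 1/2 ∨ 1/2 = 1/2
¬(r ∨ q) = ¬1/2 = 1/2
(r ∧ (p → p)) → ¬(r ∨ q) = 1/2 → 1/2 = 1/2
p ∨ p = 1 ∨ 1 = 1
¬q = ¬1/2 = 1/2
(p ∨ p) ∧ ¬q = 1 ∧ 1/2 = 1/2
p ∨ r = 1 ∨ 1/2 = 1
r ↔ (p ∨ r) = 1/2 ↔ 1 = 1/2
((p ∨ p) ∧ ¬q) ∧ (r ↔ (p ∨ r)) = 1/2 ∧ 1/2 = 1/2
((r ∧ (p → p)) → ¬(r ∨ q)) → (((p ∨ p) ∧ ¬q) ∧ (r ↔ (p ∨ r))) = 1/2 → 1/2 = 1/2
¬r = ¬1/2 = 1/2
¬r ∨ r = 1/2 ∨ 1/2 = 1/2
r ↔ r = 1/2 ↔ 1/2 = 1/2
(r ↔ r) → p = 1/2 → 1 = 1
¬((r ↔ r) → p) = ¬1 = 0
(¬r ∨ r) → ¬((r ↔ r) → p) = 1/2 → 0 = 1/2
r → q = 1/2 → 1/2 = 1/2
(r → q) → r = 1/2 → 1/2 = 1/2
¬p = ¬1 = 0
((r → q) → r) → ¬p = 1/2 → 0 = 1/2
¬r = ¬1/2 = 1/2
q → ¬r = 1/2 → 1/2 = 1/2
(((r → q) → r) → ¬p) ↔ (q → ¬r) = 1/2 ↔ 1/2 = 1/2
((¬r ∨ r) → ¬((r ↔ r) → p)) → ((((r → q) → r) → ¬p) ↔ (q → ¬r)) = 1/2 → 1/2 = 1/2
p ∧ r = 1 ∧ 1/2 = 1/2
¬(p ∧ r) = ¬1/2 = 1/2
¬r = ¬1/2 = 1/2
¬(p ∧ r) → ¬r = 1/2 → 1/2 = 1/2
p ∧ p = 1 ∧ 1 = 1
p ↔ (p ∧ p) = 1 ↔ 1 = 1
q ↔ q = 1/2 ↔ 1/2 = 1/2
q → (q ↔ q) = 1/2 → 1/2 = 1/2
(p ↔ (p ∧ p)) → (q → (q ↔ q)) = 1 → 1/2 = 1/2
(¬(p ∧ r) → ¬r) → ((p ↔ (p ∧ p)) → (q → (q ↔ q))) = 1/2 → 1/2 = 1/2
(((¬r ∨ r) → ¬((r ↔ r) → p)) → ((((r → q) → r) → ¬p) ↔ (q → ¬r))) ∨ ((¬(p ∧ r) → ¬r) → ((p ↔ (p ∧ p)) → (q → (q ↔ q)))) = 1/2 ∨ 1/2 = 1/2
(((r ∧ (p → p)) → ¬(r ∨ q)) → (((p ∨ p) ∧ ¬q) ∧ (r ↔ (p ∨ r)))) ∧ ((((¬r ∨ r) → ¬((r ↔ r) → p)) → ((((r → q) → r) → ¬p) ↔ (q → ¬r))) ∨ ((¬(p ∧ r) → ¬r) → ((p ↔ (p ∧ p)) → (q → (q ↔ q))))) = 1/2 ∧ 1/2 = 1/2

1/2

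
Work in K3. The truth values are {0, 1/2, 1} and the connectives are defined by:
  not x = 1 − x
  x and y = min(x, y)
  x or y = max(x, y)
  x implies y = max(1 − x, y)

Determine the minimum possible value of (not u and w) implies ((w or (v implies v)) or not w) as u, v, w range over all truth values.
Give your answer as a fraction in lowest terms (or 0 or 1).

Take u = 0, v = 1/2, w = 1/2:
not u = not 0 = 1
not u and w = 1 and 1/2 = 1/2
v implies v = 1/2 implies 1/2 = 1/2
w or (v implies v) = 1/2 or 1/2 = 1/2
not w = not 1/2 = 1/2
(w or (v implies v)) or not w = 1/2 or 1/2 = 1/2
(not u and w) implies ((w or (v implies v)) or not w) = 1/2 implies 1/2 = 1/2
No assignment yields a value below 1/2, so this is the minimum.

1/2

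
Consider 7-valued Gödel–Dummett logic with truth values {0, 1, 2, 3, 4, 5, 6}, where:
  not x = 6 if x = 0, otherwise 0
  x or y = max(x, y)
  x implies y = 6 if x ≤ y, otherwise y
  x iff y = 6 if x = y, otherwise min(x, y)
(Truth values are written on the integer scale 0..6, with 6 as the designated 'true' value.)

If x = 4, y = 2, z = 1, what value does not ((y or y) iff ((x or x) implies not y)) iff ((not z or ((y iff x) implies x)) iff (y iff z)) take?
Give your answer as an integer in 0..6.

y or y = 2 or 2 = 2
x or x = 4 or 4 = 4
not y = not 2 = 0
(x or x) implies not y = 4 implies 0 = 0
(y or y) iff ((x or x) implies not y) = 2 iff 0 = 0
not ((y or y) iff ((x or x) implies not y)) = not 0 = 6
not z = not 1 = 0
y iff x = 2 iff 4 = 2
(y iff x) implies x = 2 implies 4 = 6
not z or ((y iff x) implies x) = 0 or 6 = 6
y iff z = 2 iff 1 = 1
(not z or ((y iff x) implies x)) iff (y iff z) = 6 iff 1 = 1
not ((y or y) iff ((x or x) implies not y)) iff ((not z or ((y iff x) implies x)) iff (y iff z)) = 6 iff 1 = 1

1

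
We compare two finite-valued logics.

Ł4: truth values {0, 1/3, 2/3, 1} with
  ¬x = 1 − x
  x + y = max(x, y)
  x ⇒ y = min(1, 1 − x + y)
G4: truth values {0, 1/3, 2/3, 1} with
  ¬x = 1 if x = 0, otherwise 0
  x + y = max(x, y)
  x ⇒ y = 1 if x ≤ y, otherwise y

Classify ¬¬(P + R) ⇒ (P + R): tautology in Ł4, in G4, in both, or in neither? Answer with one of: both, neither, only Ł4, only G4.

only Ł4

In Ł4: every assignment gives 1 — tautology.
In G4: at P = 0, R = 1/3 the value is 1/3 — not a tautology.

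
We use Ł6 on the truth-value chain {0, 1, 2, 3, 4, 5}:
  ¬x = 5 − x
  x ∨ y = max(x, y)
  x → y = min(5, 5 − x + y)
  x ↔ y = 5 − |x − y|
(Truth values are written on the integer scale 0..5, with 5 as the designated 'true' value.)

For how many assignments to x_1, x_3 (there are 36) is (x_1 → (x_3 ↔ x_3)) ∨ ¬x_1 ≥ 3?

36

value 5: 36 assignments (counts)
So 36 of the 36 assignments meet the threshold.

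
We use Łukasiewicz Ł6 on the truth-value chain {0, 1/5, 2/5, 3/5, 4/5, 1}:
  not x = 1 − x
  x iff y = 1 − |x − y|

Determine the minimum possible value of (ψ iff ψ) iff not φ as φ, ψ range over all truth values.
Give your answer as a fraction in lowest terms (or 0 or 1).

Take φ = 1, ψ = 0:
ψ iff ψ = 0 iff 0 = 1
not φ = not 1 = 0
(ψ iff ψ) iff not φ = 1 iff 0 = 0
No assignment yields a value below 0, so this is the minimum.

0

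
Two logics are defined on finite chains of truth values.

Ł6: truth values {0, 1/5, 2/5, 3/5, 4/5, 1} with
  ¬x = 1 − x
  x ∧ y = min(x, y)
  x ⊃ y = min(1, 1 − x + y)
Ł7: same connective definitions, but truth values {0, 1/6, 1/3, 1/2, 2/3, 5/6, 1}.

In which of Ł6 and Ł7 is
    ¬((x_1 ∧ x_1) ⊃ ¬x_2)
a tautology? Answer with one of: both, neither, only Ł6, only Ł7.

neither

In Ł6: at x_1 = 0, x_2 = 0 the value is 0 — not a tautology.
In Ł7: at x_1 = 0, x_2 = 0 the value is 0 — not a tautology.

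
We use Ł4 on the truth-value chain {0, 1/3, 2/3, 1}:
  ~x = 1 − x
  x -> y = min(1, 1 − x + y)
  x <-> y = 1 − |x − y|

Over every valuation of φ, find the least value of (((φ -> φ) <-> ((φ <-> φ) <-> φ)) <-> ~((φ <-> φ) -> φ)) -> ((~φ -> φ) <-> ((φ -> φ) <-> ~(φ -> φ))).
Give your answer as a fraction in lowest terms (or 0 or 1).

1/3

Take φ = 2/3:
φ -> φ = 2/3 -> 2/3 = 1
φ <-> φ = 2/3 <-> 2/3 = 1
(φ <-> φ) <-> φ = 1 <-> 2/3 = 2/3
(φ -> φ) <-> ((φ <-> φ) <-> φ) = 1 <-> 2/3 = 2/3
φ <-> φ = 2/3 <-> 2/3 = 1
(φ <-> φ) -> φ = 1 -> 2/3 = 2/3
~((φ <-> φ) -> φ) = ~2/3 = 1/3
((φ -> φ) <-> ((φ <-> φ) <-> φ)) <-> ~((φ <-> φ) -> φ) = 2/3 <-> 1/3 = 2/3
~φ = ~2/3 = 1/3
~φ -> φ = 1/3 -> 2/3 = 1
φ -> φ = 2/3 -> 2/3 = 1
φ -> φ = 2/3 -> 2/3 = 1
~(φ -> φ) = ~1 = 0
(φ -> φ) <-> ~(φ -> φ) = 1 <-> 0 = 0
(~φ -> φ) <-> ((φ -> φ) <-> ~(φ -> φ)) = 1 <-> 0 = 0
(((φ -> φ) <-> ((φ <-> φ) <-> φ)) <-> ~((φ <-> φ) -> φ)) -> ((~φ -> φ) <-> ((φ -> φ) <-> ~(φ -> φ))) = 2/3 -> 0 = 1/3
No assignment yields a value below 1/3, so this is the minimum.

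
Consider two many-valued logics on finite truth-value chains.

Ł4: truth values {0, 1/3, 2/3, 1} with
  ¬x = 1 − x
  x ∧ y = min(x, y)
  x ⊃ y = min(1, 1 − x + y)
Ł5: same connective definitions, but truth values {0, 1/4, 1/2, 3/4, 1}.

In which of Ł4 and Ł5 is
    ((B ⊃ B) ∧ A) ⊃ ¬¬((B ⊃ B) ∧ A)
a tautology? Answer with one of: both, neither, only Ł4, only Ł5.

In Ł4: every assignment gives 1 — tautology.
In Ł5: every assignment gives 1 — tautology.

both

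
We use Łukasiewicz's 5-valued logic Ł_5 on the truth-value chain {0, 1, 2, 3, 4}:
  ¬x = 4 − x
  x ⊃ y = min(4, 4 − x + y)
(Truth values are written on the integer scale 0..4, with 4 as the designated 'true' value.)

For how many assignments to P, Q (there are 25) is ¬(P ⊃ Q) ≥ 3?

value 4: 1 assignment (counts)
value 3: 2 assignments (counts)
value 2: 3 assignments
value 1: 4 assignments
value 0: 15 assignments
So 3 of the 25 assignments meet the threshold.

3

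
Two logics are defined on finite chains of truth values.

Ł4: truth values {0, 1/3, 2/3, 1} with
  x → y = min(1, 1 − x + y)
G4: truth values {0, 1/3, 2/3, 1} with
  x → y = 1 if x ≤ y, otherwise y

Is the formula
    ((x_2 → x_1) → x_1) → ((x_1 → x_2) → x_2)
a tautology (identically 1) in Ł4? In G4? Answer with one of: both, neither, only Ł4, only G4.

only Ł4

In Ł4: every assignment gives 1 — tautology.
In G4: at x_1 = 0, x_2 = 1/3 the value is 1/3 — not a tautology.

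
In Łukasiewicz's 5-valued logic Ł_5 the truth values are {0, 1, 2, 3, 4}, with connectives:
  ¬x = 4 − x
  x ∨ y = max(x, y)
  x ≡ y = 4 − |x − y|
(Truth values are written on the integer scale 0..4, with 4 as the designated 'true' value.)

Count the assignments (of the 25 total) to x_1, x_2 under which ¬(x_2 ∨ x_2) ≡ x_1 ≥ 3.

13

value 4: 5 assignments (counts)
value 3: 8 assignments (counts)
value 2: 6 assignments
value 1: 4 assignments
value 0: 2 assignments
So 13 of the 25 assignments meet the threshold.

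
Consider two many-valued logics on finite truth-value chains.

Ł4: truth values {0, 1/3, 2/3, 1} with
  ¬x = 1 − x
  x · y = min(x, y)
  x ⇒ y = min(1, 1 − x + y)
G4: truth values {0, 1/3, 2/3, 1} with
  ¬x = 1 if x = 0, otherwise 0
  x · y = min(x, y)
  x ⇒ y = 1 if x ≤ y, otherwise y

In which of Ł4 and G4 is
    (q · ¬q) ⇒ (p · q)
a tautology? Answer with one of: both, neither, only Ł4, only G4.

only G4

In Ł4: at p = 0, q = 1/3 the value is 2/3 — not a tautology.
In G4: every assignment gives 1 — tautology.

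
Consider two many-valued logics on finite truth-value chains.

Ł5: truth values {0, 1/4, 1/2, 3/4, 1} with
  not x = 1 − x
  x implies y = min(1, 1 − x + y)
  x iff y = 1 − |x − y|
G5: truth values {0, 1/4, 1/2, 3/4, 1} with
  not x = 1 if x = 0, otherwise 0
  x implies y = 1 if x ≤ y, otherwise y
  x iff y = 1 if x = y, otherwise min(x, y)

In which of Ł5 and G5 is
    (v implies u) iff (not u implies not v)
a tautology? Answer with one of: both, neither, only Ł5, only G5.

only Ł5

In Ł5: every assignment gives 1 — tautology.
In G5: at u = 1/4, v = 1/2 the value is 1/4 — not a tautology.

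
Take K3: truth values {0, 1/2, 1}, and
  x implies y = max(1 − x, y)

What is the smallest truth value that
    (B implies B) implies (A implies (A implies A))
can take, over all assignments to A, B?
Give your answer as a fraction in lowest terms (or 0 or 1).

Take A = 1/2, B = 0:
B implies B = 0 implies 0 = 1
A implies A = 1/2 implies 1/2 = 1/2
A implies (A implies A) = 1/2 implies 1/2 = 1/2
(B implies B) implies (A implies (A implies A)) = 1 implies 1/2 = 1/2
No assignment yields a value below 1/2, so this is the minimum.

1/2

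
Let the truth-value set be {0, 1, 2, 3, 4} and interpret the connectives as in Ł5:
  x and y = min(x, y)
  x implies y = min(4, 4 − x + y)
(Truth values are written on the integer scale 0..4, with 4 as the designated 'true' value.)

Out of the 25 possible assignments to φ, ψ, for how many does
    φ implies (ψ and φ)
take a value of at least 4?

15

value 4: 15 assignments (counts)
value 3: 4 assignments
value 2: 3 assignments
value 1: 2 assignments
value 0: 1 assignment
So 15 of the 25 assignments meet the threshold.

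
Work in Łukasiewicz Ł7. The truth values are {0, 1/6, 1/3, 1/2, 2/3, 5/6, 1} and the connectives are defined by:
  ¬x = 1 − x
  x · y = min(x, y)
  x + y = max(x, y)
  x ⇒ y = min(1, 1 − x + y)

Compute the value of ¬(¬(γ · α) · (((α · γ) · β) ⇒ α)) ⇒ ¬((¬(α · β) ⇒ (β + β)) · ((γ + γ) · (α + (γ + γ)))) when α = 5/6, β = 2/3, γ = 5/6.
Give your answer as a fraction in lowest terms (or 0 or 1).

γ · α = 5/6 · 5/6 = 5/6
¬(γ · α) = ¬5/6 = 1/6
α · γ = 5/6 · 5/6 = 5/6
(α · γ) · β = 5/6 · 2/3 = 2/3
((α · γ) · β) ⇒ α = 2/3 ⇒ 5/6 = 1
¬(γ · α) · (((α · γ) · β) ⇒ α) = 1/6 · 1 = 1/6
¬(¬(γ · α) · (((α · γ) · β) ⇒ α)) = ¬1/6 = 5/6
α · β = 5/6 · 2/3 = 2/3
¬(α · β) = ¬2/3 = 1/3
β + β = 2/3 + 2/3 = 2/3
¬(α · β) ⇒ (β + β) = 1/3 ⇒ 2/3 = 1
γ + γ = 5/6 + 5/6 = 5/6
γ + γ = 5/6 + 5/6 = 5/6
α + (γ + γ) = 5/6 + 5/6 = 5/6
(γ + γ) · (α + (γ + γ)) = 5/6 · 5/6 = 5/6
(¬(α · β) ⇒ (β + β)) · ((γ + γ) · (α + (γ + γ))) = 1 · 5/6 = 5/6
¬((¬(α · β) ⇒ (β + β)) · ((γ + γ) · (α + (γ + γ)))) = ¬5/6 = 1/6
¬(¬(γ · α) · (((α · γ) · β) ⇒ α)) ⇒ ¬((¬(α · β) ⇒ (β + β)) · ((γ + γ) · (α + (γ + γ)))) = 5/6 ⇒ 1/6 = 1/3

1/3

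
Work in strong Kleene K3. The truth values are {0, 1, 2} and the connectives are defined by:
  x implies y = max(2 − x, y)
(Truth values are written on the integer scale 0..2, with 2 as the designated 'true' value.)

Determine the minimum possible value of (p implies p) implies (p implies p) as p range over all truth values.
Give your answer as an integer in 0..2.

Take p = 1:
p implies p = 1 implies 1 = 1
p implies p = 1 implies 1 = 1
(p implies p) implies (p implies p) = 1 implies 1 = 1
No assignment yields a value below 1, so this is the minimum.

1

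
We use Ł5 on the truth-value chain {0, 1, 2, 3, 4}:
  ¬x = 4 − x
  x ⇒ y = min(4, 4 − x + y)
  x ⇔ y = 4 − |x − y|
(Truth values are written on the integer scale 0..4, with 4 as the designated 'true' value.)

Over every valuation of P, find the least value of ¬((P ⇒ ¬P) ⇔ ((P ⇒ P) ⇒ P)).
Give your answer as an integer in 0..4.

1

Take P = 3:
¬P = ¬3 = 1
P ⇒ ¬P = 3 ⇒ 1 = 2
P ⇒ P = 3 ⇒ 3 = 4
(P ⇒ P) ⇒ P = 4 ⇒ 3 = 3
(P ⇒ ¬P) ⇔ ((P ⇒ P) ⇒ P) = 2 ⇔ 3 = 3
¬((P ⇒ ¬P) ⇔ ((P ⇒ P) ⇒ P)) = ¬3 = 1
No assignment yields a value below 1, so this is the minimum.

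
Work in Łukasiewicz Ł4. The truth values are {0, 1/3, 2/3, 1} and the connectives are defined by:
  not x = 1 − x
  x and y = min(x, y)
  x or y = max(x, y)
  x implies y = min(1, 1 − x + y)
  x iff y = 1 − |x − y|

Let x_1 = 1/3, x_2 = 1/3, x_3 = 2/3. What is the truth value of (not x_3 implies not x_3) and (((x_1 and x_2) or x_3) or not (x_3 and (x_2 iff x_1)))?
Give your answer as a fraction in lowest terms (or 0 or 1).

not x_3 = not 2/3 = 1/3
not x_3 = not 2/3 = 1/3
not x_3 implies not x_3 = 1/3 implies 1/3 = 1
x_1 and x_2 = 1/3 and 1/3 = 1/3
(x_1 and x_2) or x_3 = 1/3 or 2/3 = 2/3
x_2 iff x_1 = 1/3 iff 1/3 = 1
x_3 and (x_2 iff x_1) = 2/3 and 1 = 2/3
not (x_3 and (x_2 iff x_1)) = not 2/3 = 1/3
((x_1 and x_2) or x_3) or not (x_3 and (x_2 iff x_1)) = 2/3 or 1/3 = 2/3
(not x_3 implies not x_3) and (((x_1 and x_2) or x_3) or not (x_3 and (x_2 iff x_1))) = 1 and 2/3 = 2/3

2/3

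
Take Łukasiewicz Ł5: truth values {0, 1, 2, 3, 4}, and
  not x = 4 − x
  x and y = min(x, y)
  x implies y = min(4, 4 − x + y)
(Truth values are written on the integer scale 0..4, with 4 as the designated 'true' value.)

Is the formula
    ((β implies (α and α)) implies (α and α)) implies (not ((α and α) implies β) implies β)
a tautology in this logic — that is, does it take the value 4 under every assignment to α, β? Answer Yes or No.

Counterexample: take α = 3, β = 0.
α and α = 3 and 3 = 3
β implies (α and α) = 0 implies 3 = 4
α and α = 3 and 3 = 3
(β implies (α and α)) implies (α and α) = 4 implies 3 = 3
α and α = 3 and 3 = 3
(α and α) implies β = 3 implies 0 = 1
not ((α and α) implies β) = not 1 = 3
not ((α and α) implies β) implies β = 3 implies 0 = 1
((β implies (α and α)) implies (α and α)) implies (not ((α and α) implies β) implies β) = 3 implies 1 = 2
This gives 2 ≠ 4.

No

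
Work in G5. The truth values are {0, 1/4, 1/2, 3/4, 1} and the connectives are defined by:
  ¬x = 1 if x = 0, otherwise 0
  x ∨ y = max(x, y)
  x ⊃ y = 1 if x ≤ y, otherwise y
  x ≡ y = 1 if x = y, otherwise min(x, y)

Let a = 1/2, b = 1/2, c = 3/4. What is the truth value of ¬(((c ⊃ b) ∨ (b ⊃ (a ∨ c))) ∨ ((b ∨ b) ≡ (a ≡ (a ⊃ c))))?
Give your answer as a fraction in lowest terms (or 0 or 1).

0

c ⊃ b = 3/4 ⊃ 1/2 = 1/2
a ∨ c = 1/2 ∨ 3/4 = 3/4
b ⊃ (a ∨ c) = 1/2 ⊃ 3/4 = 1
(c ⊃ b) ∨ (b ⊃ (a ∨ c)) = 1/2 ∨ 1 = 1
b ∨ b = 1/2 ∨ 1/2 = 1/2
a ⊃ c = 1/2 ⊃ 3/4 = 1
a ≡ (a ⊃ c) = 1/2 ≡ 1 = 1/2
(b ∨ b) ≡ (a ≡ (a ⊃ c)) = 1/2 ≡ 1/2 = 1
((c ⊃ b) ∨ (b ⊃ (a ∨ c))) ∨ ((b ∨ b) ≡ (a ≡ (a ⊃ c))) = 1 ∨ 1 = 1
¬(((c ⊃ b) ∨ (b ⊃ (a ∨ c))) ∨ ((b ∨ b) ≡ (a ≡ (a ⊃ c)))) = ¬1 = 0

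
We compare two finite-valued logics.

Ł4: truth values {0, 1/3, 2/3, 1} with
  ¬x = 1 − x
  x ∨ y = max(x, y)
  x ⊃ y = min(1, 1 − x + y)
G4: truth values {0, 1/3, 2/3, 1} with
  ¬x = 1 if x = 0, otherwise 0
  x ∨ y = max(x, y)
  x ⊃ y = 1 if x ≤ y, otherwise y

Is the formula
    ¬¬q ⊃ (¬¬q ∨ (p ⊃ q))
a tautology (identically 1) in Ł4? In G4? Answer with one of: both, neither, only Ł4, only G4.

both

In Ł4: every assignment gives 1 — tautology.
In G4: every assignment gives 1 — tautology.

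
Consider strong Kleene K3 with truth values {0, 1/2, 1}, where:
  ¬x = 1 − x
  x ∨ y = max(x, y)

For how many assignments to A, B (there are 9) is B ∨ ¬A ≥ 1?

A = 0, B = 0 ↦ 1  ≥
A = 0, B = 1/2 ↦ 1  ≥
A = 0, B = 1 ↦ 1  ≥
A = 1/2, B = 0 ↦ 1/2  <
A = 1/2, B = 1/2 ↦ 1/2  <
A = 1/2, B = 1 ↦ 1  ≥
A = 1, B = 0 ↦ 0  <
A = 1, B = 1/2 ↦ 1/2  <
A = 1, B = 1 ↦ 1  ≥
So 5 of the 9 assignments meet the threshold.

5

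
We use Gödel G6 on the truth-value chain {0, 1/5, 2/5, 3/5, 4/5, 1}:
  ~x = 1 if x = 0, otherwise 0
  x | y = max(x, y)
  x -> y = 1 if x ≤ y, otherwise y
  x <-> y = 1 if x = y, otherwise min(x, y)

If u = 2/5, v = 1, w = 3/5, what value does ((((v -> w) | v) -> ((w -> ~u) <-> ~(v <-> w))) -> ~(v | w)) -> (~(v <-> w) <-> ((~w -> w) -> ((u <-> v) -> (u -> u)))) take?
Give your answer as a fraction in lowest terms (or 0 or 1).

1

v -> w = 1 -> 3/5 = 3/5
(v -> w) | v = 3/5 | 1 = 1
~u = ~2/5 = 0
w -> ~u = 3/5 -> 0 = 0
v <-> w = 1 <-> 3/5 = 3/5
~(v <-> w) = ~3/5 = 0
(w -> ~u) <-> ~(v <-> w) = 0 <-> 0 = 1
((v -> w) | v) -> ((w -> ~u) <-> ~(v <-> w)) = 1 -> 1 = 1
v | w = 1 | 3/5 = 1
~(v | w) = ~1 = 0
(((v -> w) | v) -> ((w -> ~u) <-> ~(v <-> w))) -> ~(v | w) = 1 -> 0 = 0
v <-> w = 1 <-> 3/5 = 3/5
~(v <-> w) = ~3/5 = 0
~w = ~3/5 = 0
~w -> w = 0 -> 3/5 = 1
u <-> v = 2/5 <-> 1 = 2/5
u -> u = 2/5 -> 2/5 = 1
(u <-> v) -> (u -> u) = 2/5 -> 1 = 1
(~w -> w) -> ((u <-> v) -> (u -> u)) = 1 -> 1 = 1
~(v <-> w) <-> ((~w -> w) -> ((u <-> v) -> (u -> u))) = 0 <-> 1 = 0
((((v -> w) | v) -> ((w -> ~u) <-> ~(v <-> w))) -> ~(v | w)) -> (~(v <-> w) <-> ((~w -> w) -> ((u <-> v) -> (u -> u)))) = 0 -> 0 = 1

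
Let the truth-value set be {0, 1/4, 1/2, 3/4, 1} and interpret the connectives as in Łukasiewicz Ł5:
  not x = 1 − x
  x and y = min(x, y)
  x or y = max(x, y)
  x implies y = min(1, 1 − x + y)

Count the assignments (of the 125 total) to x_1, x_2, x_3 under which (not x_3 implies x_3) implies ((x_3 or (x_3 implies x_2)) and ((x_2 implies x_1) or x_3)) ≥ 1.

value 1: 81 assignments (counts)
value 3/4: 33 assignments
value 1/2: 11 assignments
So 81 of the 125 assignments meet the threshold.

81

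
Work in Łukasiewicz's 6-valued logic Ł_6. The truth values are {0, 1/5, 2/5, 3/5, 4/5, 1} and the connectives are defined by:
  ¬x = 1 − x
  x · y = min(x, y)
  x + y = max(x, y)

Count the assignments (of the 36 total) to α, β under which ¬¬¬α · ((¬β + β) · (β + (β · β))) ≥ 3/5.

value 1: 1 assignment (counts)
value 4/5: 3 assignments (counts)
value 3/5: 5 assignments (counts)
value 2/5: 7 assignments
value 1/5: 9 assignments
value 0: 11 assignments
So 9 of the 36 assignments meet the threshold.

9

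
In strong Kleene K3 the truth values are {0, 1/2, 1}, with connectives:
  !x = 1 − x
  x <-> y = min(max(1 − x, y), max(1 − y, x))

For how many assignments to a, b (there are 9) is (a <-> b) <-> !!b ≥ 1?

a = 0, b = 0 ↦ 0  <
a = 0, b = 1/2 ↦ 1/2  <
a = 0, b = 1 ↦ 0  <
a = 1/2, b = 0 ↦ 1/2  <
a = 1/2, b = 1/2 ↦ 1/2  <
a = 1/2, b = 1 ↦ 1/2  <
a = 1, b = 0 ↦ 1  ≥
a = 1, b = 1/2 ↦ 1/2  <
a = 1, b = 1 ↦ 1  ≥
So 2 of the 9 assignments meet the threshold.

2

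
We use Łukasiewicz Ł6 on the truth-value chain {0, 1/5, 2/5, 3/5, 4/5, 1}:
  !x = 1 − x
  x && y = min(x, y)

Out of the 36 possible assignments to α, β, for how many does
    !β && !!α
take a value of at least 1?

1

value 1: 1 assignment (counts)
value 4/5: 3 assignments
value 3/5: 5 assignments
value 2/5: 7 assignments
value 1/5: 9 assignments
value 0: 11 assignments
So 1 of the 36 assignments meets the threshold.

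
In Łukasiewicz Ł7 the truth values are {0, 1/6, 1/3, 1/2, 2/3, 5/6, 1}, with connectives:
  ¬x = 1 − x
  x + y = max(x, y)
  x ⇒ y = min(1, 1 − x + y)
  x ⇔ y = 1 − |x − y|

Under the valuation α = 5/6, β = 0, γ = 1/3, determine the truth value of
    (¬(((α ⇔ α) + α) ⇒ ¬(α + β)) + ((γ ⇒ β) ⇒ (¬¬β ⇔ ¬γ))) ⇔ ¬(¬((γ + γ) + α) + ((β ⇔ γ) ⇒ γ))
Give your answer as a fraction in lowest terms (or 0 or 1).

α ⇔ α = 5/6 ⇔ 5/6 = 1
(α ⇔ α) + α = 1 + 5/6 = 1
α + β = 5/6 + 0 = 5/6
¬(α + β) = ¬5/6 = 1/6
((α ⇔ α) + α) ⇒ ¬(α + β) = 1 ⇒ 1/6 = 1/6
¬(((α ⇔ α) + α) ⇒ ¬(α + β)) = ¬1/6 = 5/6
γ ⇒ β = 1/3 ⇒ 0 = 2/3
¬β = ¬0 = 1
¬¬β = ¬1 = 0
¬γ = ¬1/3 = 2/3
¬¬β ⇔ ¬γ = 0 ⇔ 2/3 = 1/3
(γ ⇒ β) ⇒ (¬¬β ⇔ ¬γ) = 2/3 ⇒ 1/3 = 2/3
¬(((α ⇔ α) + α) ⇒ ¬(α + β)) + ((γ ⇒ β) ⇒ (¬¬β ⇔ ¬γ)) = 5/6 + 2/3 = 5/6
γ + γ = 1/3 + 1/3 = 1/3
(γ + γ) + α = 1/3 + 5/6 = 5/6
¬((γ + γ) + α) = ¬5/6 = 1/6
β ⇔ γ = 0 ⇔ 1/3 = 2/3
(β ⇔ γ) ⇒ γ = 2/3 ⇒ 1/3 = 2/3
¬((γ + γ) + α) + ((β ⇔ γ) ⇒ γ) = 1/6 + 2/3 = 2/3
¬(¬((γ + γ) + α) + ((β ⇔ γ) ⇒ γ)) = ¬2/3 = 1/3
(¬(((α ⇔ α) + α) ⇒ ¬(α + β)) + ((γ ⇒ β) ⇒ (¬¬β ⇔ ¬γ))) ⇔ ¬(¬((γ + γ) + α) + ((β ⇔ γ) ⇒ γ)) = 5/6 ⇔ 1/3 = 1/2

1/2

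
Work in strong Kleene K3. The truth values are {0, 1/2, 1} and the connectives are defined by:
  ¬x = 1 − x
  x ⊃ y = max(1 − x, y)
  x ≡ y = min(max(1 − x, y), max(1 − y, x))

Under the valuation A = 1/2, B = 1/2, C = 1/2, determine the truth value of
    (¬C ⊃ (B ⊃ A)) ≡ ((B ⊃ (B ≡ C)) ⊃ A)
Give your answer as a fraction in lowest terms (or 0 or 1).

1/2

¬C = ¬1/2 = 1/2
B ⊃ A = 1/2 ⊃ 1/2 = 1/2
¬C ⊃ (B ⊃ A) = 1/2 ⊃ 1/2 = 1/2
B ≡ C = 1/2 ≡ 1/2 = 1/2
B ⊃ (B ≡ C) = 1/2 ⊃ 1/2 = 1/2
(B ⊃ (B ≡ C)) ⊃ A = 1/2 ⊃ 1/2 = 1/2
(¬C ⊃ (B ⊃ A)) ≡ ((B ⊃ (B ≡ C)) ⊃ A) = 1/2 ≡ 1/2 = 1/2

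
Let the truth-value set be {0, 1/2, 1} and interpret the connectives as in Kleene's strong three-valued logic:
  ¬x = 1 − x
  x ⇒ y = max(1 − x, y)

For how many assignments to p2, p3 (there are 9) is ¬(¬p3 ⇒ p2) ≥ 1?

1

p2 = 0, p3 = 0 ↦ 1  ≥
p2 = 0, p3 = 1/2 ↦ 1/2  <
p2 = 0, p3 = 1 ↦ 0  <
p2 = 1/2, p3 = 0 ↦ 1/2  <
p2 = 1/2, p3 = 1/2 ↦ 1/2  <
p2 = 1/2, p3 = 1 ↦ 0  <
p2 = 1, p3 = 0 ↦ 0  <
p2 = 1, p3 = 1/2 ↦ 0  <
p2 = 1, p3 = 1 ↦ 0  <
So 1 of the 9 assignments meets the threshold.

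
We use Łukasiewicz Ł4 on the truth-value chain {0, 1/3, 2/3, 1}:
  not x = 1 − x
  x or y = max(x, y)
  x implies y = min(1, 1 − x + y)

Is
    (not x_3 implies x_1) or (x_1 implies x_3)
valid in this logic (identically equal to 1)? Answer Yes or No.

No

Counterexample: take x_1 = 1/3, x_3 = 0.
not x_3 = not 0 = 1
not x_3 implies x_1 = 1 implies 1/3 = 1/3
x_1 implies x_3 = 1/3 implies 0 = 2/3
(not x_3 implies x_1) or (x_1 implies x_3) = 1/3 or 2/3 = 2/3
This gives 2/3 ≠ 1.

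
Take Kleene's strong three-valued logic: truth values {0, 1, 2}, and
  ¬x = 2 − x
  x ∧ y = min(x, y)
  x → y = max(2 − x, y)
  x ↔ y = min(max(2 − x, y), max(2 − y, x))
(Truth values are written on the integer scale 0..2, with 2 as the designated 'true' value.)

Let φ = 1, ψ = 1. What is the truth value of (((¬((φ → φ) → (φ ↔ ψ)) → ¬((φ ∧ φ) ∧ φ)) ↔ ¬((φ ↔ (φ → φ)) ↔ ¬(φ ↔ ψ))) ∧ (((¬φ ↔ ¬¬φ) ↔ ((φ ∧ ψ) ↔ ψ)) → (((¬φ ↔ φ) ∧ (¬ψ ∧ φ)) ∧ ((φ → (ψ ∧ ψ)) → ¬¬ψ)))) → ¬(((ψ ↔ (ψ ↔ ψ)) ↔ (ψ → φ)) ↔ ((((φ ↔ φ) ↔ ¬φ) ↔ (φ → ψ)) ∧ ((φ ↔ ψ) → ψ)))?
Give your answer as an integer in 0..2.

φ → φ = 1 → 1 = 1
φ ↔ ψ = 1 ↔ 1 = 1
(φ → φ) → (φ ↔ ψ) = 1 → 1 = 1
¬((φ → φ) → (φ ↔ ψ)) = ¬1 = 1
φ ∧ φ = 1 ∧ 1 = 1
(φ ∧ φ) ∧ φ = 1 ∧ 1 = 1
¬((φ ∧ φ) ∧ φ) = ¬1 = 1
¬((φ → φ) → (φ ↔ ψ)) → ¬((φ ∧ φ) ∧ φ) = 1 → 1 = 1
φ → φ = 1 → 1 = 1
φ ↔ (φ → φ) = 1 ↔ 1 = 1
φ ↔ ψ = 1 ↔ 1 = 1
¬(φ ↔ ψ) = ¬1 = 1
(φ ↔ (φ → φ)) ↔ ¬(φ ↔ ψ) = 1 ↔ 1 = 1
¬((φ ↔ (φ → φ)) ↔ ¬(φ ↔ ψ)) = ¬1 = 1
(¬((φ → φ) → (φ ↔ ψ)) → ¬((φ ∧ φ) ∧ φ)) ↔ ¬((φ ↔ (φ → φ)) ↔ ¬(φ ↔ ψ)) = 1 ↔ 1 = 1
¬φ = ¬1 = 1
¬φ = ¬1 = 1
¬¬φ = ¬1 = 1
¬φ ↔ ¬¬φ = 1 ↔ 1 = 1
φ ∧ ψ = 1 ∧ 1 = 1
(φ ∧ ψ) ↔ ψ = 1 ↔ 1 = 1
(¬φ ↔ ¬¬φ) ↔ ((φ ∧ ψ) ↔ ψ) = 1 ↔ 1 = 1
¬φ = ¬1 = 1
¬φ ↔ φ = 1 ↔ 1 = 1
¬ψ = ¬1 = 1
¬ψ ∧ φ = 1 ∧ 1 = 1
(¬φ ↔ φ) ∧ (¬ψ ∧ φ) = 1 ∧ 1 = 1
ψ ∧ ψ = 1 ∧ 1 = 1
φ → (ψ ∧ ψ) = 1 → 1 = 1
¬ψ = ¬1 = 1
¬¬ψ = ¬1 = 1
(φ → (ψ ∧ ψ)) → ¬¬ψ = 1 → 1 = 1
((¬φ ↔ φ) ∧ (¬ψ ∧ φ)) ∧ ((φ → (ψ ∧ ψ)) → ¬¬ψ) = 1 ∧ 1 = 1
((¬φ ↔ ¬¬φ) ↔ ((φ ∧ ψ) ↔ ψ)) → (((¬φ ↔ φ) ∧ (¬ψ ∧ φ)) ∧ ((φ → (ψ ∧ ψ)) → ¬¬ψ)) = 1 → 1 = 1
((¬((φ → φ) → (φ ↔ ψ)) → ¬((φ ∧ φ) ∧ φ)) ↔ ¬((φ ↔ (φ → φ)) ↔ ¬(φ ↔ ψ))) ∧ (((¬φ ↔ ¬¬φ) ↔ ((φ ∧ ψ) ↔ ψ)) → (((¬φ ↔ φ) ∧ (¬ψ ∧ φ)) ∧ ((φ → (ψ ∧ ψ)) → ¬¬ψ))) = 1 ∧ 1 = 1
ψ ↔ ψ = 1 ↔ 1 = 1
ψ ↔ (ψ ↔ ψ) = 1 ↔ 1 = 1
ψ → φ = 1 → 1 = 1
(ψ ↔ (ψ ↔ ψ)) ↔ (ψ → φ) = 1 ↔ 1 = 1
φ ↔ φ = 1 ↔ 1 = 1
¬φ = ¬1 = 1
(φ ↔ φ) ↔ ¬φ = 1 ↔ 1 = 1
φ → ψ = 1 → 1 = 1
((φ ↔ φ) ↔ ¬φ) ↔ (φ → ψ) = 1 ↔ 1 = 1
φ ↔ ψ = 1 ↔ 1 = 1
(φ ↔ ψ) → ψ = 1 → 1 = 1
(((φ ↔ φ) ↔ ¬φ) ↔ (φ → ψ)) ∧ ((φ ↔ ψ) → ψ) = 1 ∧ 1 = 1
((ψ ↔ (ψ ↔ ψ)) ↔ (ψ → φ)) ↔ ((((φ ↔ φ) ↔ ¬φ) ↔ (φ → ψ)) ∧ ((φ ↔ ψ) → ψ)) = 1 ↔ 1 = 1
¬(((ψ ↔ (ψ ↔ ψ)) ↔ (ψ → φ)) ↔ ((((φ ↔ φ) ↔ ¬φ) ↔ (φ → ψ)) ∧ ((φ ↔ ψ) → ψ))) = ¬1 = 1
(((¬((φ → φ) → (φ ↔ ψ)) → ¬((φ ∧ φ) ∧ φ)) ↔ ¬((φ ↔ (φ → φ)) ↔ ¬(φ ↔ ψ))) ∧ (((¬φ ↔ ¬¬φ) ↔ ((φ ∧ ψ) ↔ ψ)) → (((¬φ ↔ φ) ∧ (¬ψ ∧ φ)) ∧ ((φ → (ψ ∧ ψ)) → ¬¬ψ)))) → ¬(((ψ ↔ (ψ ↔ ψ)) ↔ (ψ → φ)) ↔ ((((φ ↔ φ) ↔ ¬φ) ↔ (φ → ψ)) ∧ ((φ ↔ ψ) → ψ))) = 1 → 1 = 1

1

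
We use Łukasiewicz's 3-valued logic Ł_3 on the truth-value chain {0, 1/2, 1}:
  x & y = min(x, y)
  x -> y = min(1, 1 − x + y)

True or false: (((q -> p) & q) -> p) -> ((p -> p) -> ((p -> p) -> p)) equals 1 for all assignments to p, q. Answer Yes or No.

Counterexample: take p = 0, q = 0.
q -> p = 0 -> 0 = 1
(q -> p) & q = 1 & 0 = 0
((q -> p) & q) -> p = 0 -> 0 = 1
p -> p = 0 -> 0 = 1
p -> p = 0 -> 0 = 1
(p -> p) -> p = 1 -> 0 = 0
(p -> p) -> ((p -> p) -> p) = 1 -> 0 = 0
(((q -> p) & q) -> p) -> ((p -> p) -> ((p -> p) -> p)) = 1 -> 0 = 0
This gives 0 ≠ 1.

No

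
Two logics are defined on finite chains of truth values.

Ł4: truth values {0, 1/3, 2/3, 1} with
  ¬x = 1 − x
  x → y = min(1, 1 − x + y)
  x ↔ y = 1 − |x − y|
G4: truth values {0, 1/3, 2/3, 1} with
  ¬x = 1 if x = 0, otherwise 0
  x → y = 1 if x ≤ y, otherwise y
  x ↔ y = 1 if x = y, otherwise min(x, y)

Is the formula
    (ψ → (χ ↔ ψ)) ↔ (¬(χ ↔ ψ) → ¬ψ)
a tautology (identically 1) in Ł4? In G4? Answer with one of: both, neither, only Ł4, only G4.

only Ł4

In Ł4: every assignment gives 1 — tautology.
In G4: at ψ = 2/3, χ = 1/3 the value is 1/3 — not a tautology.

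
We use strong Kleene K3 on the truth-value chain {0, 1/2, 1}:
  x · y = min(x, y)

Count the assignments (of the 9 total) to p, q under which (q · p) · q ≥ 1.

1

p = 0, q = 0 ↦ 0  <
p = 0, q = 1/2 ↦ 0  <
p = 0, q = 1 ↦ 0  <
p = 1/2, q = 0 ↦ 0  <
p = 1/2, q = 1/2 ↦ 1/2  <
p = 1/2, q = 1 ↦ 1/2  <
p = 1, q = 0 ↦ 0  <
p = 1, q = 1/2 ↦ 1/2  <
p = 1, q = 1 ↦ 1  ≥
So 1 of the 9 assignments meets the threshold.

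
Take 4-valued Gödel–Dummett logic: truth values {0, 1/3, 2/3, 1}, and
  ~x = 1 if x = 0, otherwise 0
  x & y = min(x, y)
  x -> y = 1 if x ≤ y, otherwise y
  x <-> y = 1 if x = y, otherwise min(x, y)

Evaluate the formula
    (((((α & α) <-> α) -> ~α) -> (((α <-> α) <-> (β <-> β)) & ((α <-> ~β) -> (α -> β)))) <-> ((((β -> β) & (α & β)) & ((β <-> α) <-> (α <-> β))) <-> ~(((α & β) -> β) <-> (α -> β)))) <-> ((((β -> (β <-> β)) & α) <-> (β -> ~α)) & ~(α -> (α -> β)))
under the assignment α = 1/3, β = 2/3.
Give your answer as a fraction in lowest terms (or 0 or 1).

1

α & α = 1/3 & 1/3 = 1/3
(α & α) <-> α = 1/3 <-> 1/3 = 1
~α = ~1/3 = 0
((α & α) <-> α) -> ~α = 1 -> 0 = 0
α <-> α = 1/3 <-> 1/3 = 1
β <-> β = 2/3 <-> 2/3 = 1
(α <-> α) <-> (β <-> β) = 1 <-> 1 = 1
~β = ~2/3 = 0
α <-> ~β = 1/3 <-> 0 = 0
α -> β = 1/3 -> 2/3 = 1
(α <-> ~β) -> (α -> β) = 0 -> 1 = 1
((α <-> α) <-> (β <-> β)) & ((α <-> ~β) -> (α -> β)) = 1 & 1 = 1
(((α & α) <-> α) -> ~α) -> (((α <-> α) <-> (β <-> β)) & ((α <-> ~β) -> (α -> β))) = 0 -> 1 = 1
β -> β = 2/3 -> 2/3 = 1
α & β = 1/3 & 2/3 = 1/3
(β -> β) & (α & β) = 1 & 1/3 = 1/3
β <-> α = 2/3 <-> 1/3 = 1/3
α <-> β = 1/3 <-> 2/3 = 1/3
(β <-> α) <-> (α <-> β) = 1/3 <-> 1/3 = 1
((β -> β) & (α & β)) & ((β <-> α) <-> (α <-> β)) = 1/3 & 1 = 1/3
α & β = 1/3 & 2/3 = 1/3
(α & β) -> β = 1/3 -> 2/3 = 1
α -> β = 1/3 -> 2/3 = 1
((α & β) -> β) <-> (α -> β) = 1 <-> 1 = 1
~(((α & β) -> β) <-> (α -> β)) = ~1 = 0
(((β -> β) & (α & β)) & ((β <-> α) <-> (α <-> β))) <-> ~(((α & β) -> β) <-> (α -> β)) = 1/3 <-> 0 = 0
((((α & α) <-> α) -> ~α) -> (((α <-> α) <-> (β <-> β)) & ((α <-> ~β) -> (α -> β)))) <-> ((((β -> β) & (α & β)) & ((β <-> α) <-> (α <-> β))) <-> ~(((α & β) -> β) <-> (α -> β))) = 1 <-> 0 = 0
β <-> β = 2/3 <-> 2/3 = 1
β -> (β <-> β) = 2/3 -> 1 = 1
(β -> (β <-> β)) & α = 1 & 1/3 = 1/3
~α = ~1/3 = 0
β -> ~α = 2/3 -> 0 = 0
((β -> (β <-> β)) & α) <-> (β -> ~α) = 1/3 <-> 0 = 0
α -> β = 1/3 -> 2/3 = 1
α -> (α -> β) = 1/3 -> 1 = 1
~(α -> (α -> β)) = ~1 = 0
(((β -> (β <-> β)) & α) <-> (β -> ~α)) & ~(α -> (α -> β)) = 0 & 0 = 0
(((((α & α) <-> α) -> ~α) -> (((α <-> α) <-> (β <-> β)) & ((α <-> ~β) -> (α -> β)))) <-> ((((β -> β) & (α & β)) & ((β <-> α) <-> (α <-> β))) <-> ~(((α & β) -> β) <-> (α -> β)))) <-> ((((β -> (β <-> β)) & α) <-> (β -> ~α)) & ~(α -> (α -> β))) = 0 <-> 0 = 1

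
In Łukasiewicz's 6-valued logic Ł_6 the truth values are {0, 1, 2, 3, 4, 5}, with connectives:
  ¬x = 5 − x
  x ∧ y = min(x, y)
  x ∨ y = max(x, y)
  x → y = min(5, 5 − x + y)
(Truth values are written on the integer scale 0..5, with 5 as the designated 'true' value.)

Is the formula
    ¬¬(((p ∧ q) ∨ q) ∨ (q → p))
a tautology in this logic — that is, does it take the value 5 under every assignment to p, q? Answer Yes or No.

No

Counterexample: take p = 0, q = 1.
p ∧ q = 0 ∧ 1 = 0
(p ∧ q) ∨ q = 0 ∨ 1 = 1
q → p = 1 → 0 = 4
((p ∧ q) ∨ q) ∨ (q → p) = 1 ∨ 4 = 4
¬(((p ∧ q) ∨ q) ∨ (q → p)) = ¬4 = 1
¬¬(((p ∧ q) ∨ q) ∨ (q → p)) = ¬1 = 4
This gives 4 ≠ 5.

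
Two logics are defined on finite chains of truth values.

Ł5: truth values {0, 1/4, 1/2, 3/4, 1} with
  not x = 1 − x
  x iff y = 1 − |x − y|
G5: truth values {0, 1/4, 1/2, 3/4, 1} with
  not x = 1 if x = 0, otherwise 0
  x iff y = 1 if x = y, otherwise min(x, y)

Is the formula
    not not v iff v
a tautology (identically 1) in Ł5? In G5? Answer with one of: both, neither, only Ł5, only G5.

In Ł5: every assignment gives 1 — tautology.
In G5: at v = 1/4 the value is 1/4 — not a tautology.

only Ł5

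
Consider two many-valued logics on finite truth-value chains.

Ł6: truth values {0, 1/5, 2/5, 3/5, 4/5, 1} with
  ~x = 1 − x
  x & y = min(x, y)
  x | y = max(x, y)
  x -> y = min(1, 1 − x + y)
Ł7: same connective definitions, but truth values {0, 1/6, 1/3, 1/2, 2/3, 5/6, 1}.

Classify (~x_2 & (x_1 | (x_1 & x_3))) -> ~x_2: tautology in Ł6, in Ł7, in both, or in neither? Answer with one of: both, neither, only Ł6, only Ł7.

In Ł6: every assignment gives 1 — tautology.
In Ł7: every assignment gives 1 — tautology.

both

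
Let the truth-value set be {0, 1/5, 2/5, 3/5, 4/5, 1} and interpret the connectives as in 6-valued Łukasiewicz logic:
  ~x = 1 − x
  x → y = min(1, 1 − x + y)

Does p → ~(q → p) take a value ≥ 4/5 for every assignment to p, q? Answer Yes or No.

Counterexample: take p = 2/5, q = 0.
q → p = 0 → 2/5 = 1
~(q → p) = ~1 = 0
p → ~(q → p) = 2/5 → 0 = 3/5
This gives 3/5, which is below 4/5.

No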